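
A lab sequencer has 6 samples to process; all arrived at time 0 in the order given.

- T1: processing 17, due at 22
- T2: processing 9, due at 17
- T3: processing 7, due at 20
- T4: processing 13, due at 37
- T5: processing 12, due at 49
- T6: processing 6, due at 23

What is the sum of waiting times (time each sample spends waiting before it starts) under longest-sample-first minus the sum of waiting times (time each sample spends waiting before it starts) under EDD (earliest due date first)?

49

LPT (decreasing processing time): T1 T4 T5 T2 T3 T6.
T1: waits 0, runs 0→17
T4: waits 17, runs 17→30
T5: waits 30, runs 30→42
T2: waits 42, runs 42→51
T3: waits 51, runs 51→58
T6: waits 58, runs 58→64
Sum = 0+17+30+42+51+58 = 198.
EDD (increasing due date): T2 T3 T1 T6 T4 T5.
T2: waits 0, runs 0→9
T3: waits 9, runs 9→16
T1: waits 16, runs 16→33
T6: waits 33, runs 33→39
T4: waits 39, runs 39→52
T5: waits 52, runs 52→64
Sum = 0+9+16+33+39+52 = 149.
Difference = 198 − 149 = 49.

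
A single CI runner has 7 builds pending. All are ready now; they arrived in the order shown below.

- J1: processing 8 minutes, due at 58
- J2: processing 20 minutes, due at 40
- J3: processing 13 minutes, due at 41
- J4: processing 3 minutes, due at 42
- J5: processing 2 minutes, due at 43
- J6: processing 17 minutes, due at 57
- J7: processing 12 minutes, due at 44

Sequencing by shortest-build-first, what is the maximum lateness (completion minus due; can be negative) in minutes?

35

SPT (increasing processing time): J5 J4 J1 J7 J3 J6 J2.
J5: 0→2, due 43, lateness -41
J4: 2→5, due 42, lateness -37
J1: 5→13, due 58, lateness -45
J7: 13→25, due 44, lateness -19
J3: 25→38, due 41, lateness -3
J6: 38→55, due 57, lateness -2
J2: 55→75, due 40, lateness 35
Maximum = 35.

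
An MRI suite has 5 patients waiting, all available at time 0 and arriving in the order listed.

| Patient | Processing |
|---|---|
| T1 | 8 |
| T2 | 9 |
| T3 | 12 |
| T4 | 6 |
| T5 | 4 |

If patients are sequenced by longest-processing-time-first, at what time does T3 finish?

LPT (decreasing processing time): T3 T2 T1 T4 T5.
T3: 0→12

12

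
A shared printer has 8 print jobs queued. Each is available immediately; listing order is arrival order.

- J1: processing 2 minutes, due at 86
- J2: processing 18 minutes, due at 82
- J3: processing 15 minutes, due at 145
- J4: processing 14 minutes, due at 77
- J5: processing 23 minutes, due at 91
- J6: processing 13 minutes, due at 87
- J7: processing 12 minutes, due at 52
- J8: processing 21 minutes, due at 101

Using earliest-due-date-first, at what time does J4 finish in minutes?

EDD (increasing due date): J7 J4 J2 J1 J6 J5 J8 J3.
J7: 0→12
J4: 12→26

26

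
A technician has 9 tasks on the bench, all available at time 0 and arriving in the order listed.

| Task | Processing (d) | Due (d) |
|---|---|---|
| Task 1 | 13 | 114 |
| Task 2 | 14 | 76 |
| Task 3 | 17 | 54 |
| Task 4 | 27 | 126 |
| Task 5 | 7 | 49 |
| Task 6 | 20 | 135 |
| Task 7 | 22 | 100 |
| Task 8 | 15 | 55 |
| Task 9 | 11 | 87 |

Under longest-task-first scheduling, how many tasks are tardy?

LPT (decreasing processing time): Task 4 Task 7 Task 6 Task 3 Task 8 Task 2 Task 1 Task 9 Task 5.
Task 4: 0→27, due 126, tardiness 0
Task 7: 27→49, due 100, tardiness 0
Task 6: 49→69, due 135, tardiness 0
Task 3: 69→86, due 54, tardiness 32
Task 8: 86→101, due 55, tardiness 46
Task 2: 101→115, due 76, tardiness 39
Task 1: 115→128, due 114, tardiness 14
Task 9: 128→139, due 87, tardiness 52
Task 5: 139→146, due 49, tardiness 97
Late tasks: 6.

6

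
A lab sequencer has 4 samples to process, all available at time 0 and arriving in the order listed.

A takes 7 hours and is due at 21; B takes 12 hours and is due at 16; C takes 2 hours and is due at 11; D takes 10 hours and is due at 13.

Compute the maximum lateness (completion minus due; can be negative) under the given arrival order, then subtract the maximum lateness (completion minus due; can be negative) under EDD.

FIFO (arrival order): A B C D.
A: 0→7, due 21, lateness -14
B: 7→19, due 16, lateness 3
C: 19→21, due 11, lateness 10
D: 21→31, due 13, lateness 18
Maximum = 18.
EDD (increasing due date): C D B A.
C: 0→2, due 11, lateness -9
D: 2→12, due 13, lateness -1
B: 12→24, due 16, lateness 8
A: 24→31, due 21, lateness 10
Maximum = 10.
Difference = 18 − 10 = 8.

8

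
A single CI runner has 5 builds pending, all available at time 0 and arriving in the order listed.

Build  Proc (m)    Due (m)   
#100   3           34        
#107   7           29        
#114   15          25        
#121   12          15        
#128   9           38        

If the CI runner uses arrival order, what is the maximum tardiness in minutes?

22

FIFO (arrival order): #100 #107 #114 #121 #128.
#100: 0→3, due 34, tardiness 0
#107: 3→10, due 29, tardiness 0
#114: 10→25, due 25, tardiness 0
#121: 25→37, due 15, tardiness 22
#128: 37→46, due 38, tardiness 8
Maximum = 22.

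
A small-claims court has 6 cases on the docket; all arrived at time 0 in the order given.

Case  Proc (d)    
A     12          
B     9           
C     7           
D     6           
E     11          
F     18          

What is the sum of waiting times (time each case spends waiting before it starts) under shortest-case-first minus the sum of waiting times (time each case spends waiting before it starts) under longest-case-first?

-77

SPT (increasing processing time): D C B E A F.
D: waits 0, runs 0→6
C: waits 6, runs 6→13
B: waits 13, runs 13→22
E: waits 22, runs 22→33
A: waits 33, runs 33→45
F: waits 45, runs 45→63
Sum = 0+6+13+22+33+45 = 119.
LPT (decreasing processing time): F A E B C D.
F: waits 0, runs 0→18
A: waits 18, runs 18→30
E: waits 30, runs 30→41
B: waits 41, runs 41→50
C: waits 50, runs 50→57
D: waits 57, runs 57→63
Sum = 0+18+30+41+50+57 = 196.
Difference = 119 − 196 = -77.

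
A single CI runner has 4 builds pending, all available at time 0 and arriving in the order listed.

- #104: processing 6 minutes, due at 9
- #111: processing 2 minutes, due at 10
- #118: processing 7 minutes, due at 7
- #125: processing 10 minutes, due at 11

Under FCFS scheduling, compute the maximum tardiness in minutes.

14

FIFO (arrival order): #104 #111 #118 #125.
#104: 0→6, due 9, tardiness 0
#111: 6→8, due 10, tardiness 0
#118: 8→15, due 7, tardiness 8
#125: 15→25, due 11, tardiness 14
Maximum = 14.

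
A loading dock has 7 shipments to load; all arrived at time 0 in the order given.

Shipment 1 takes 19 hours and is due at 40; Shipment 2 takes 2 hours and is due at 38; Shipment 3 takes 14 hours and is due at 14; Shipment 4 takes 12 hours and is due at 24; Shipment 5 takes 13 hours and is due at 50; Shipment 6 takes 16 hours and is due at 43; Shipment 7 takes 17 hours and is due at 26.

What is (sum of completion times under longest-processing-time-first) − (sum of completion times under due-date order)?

LPT (decreasing processing time): Shipment 1 Shipment 7 Shipment 6 Shipment 3 Shipment 5 Shipment 4 Shipment 2.
Shipment 1: 0→19
Shipment 7: 19→36
Shipment 6: 36→52
Shipment 3: 52→66
Shipment 5: 66→79
Shipment 4: 79→91
Shipment 2: 91→93
Sum = 19+36+52+66+79+91+93 = 436.
EDD (increasing due date): Shipment 3 Shipment 4 Shipment 7 Shipment 2 Shipment 1 Shipment 6 Shipment 5.
Shipment 3: 0→14
Shipment 4: 14→26
Shipment 7: 26→43
Shipment 2: 43→45
Shipment 1: 45→64
Shipment 6: 64→80
Shipment 5: 80→93
Sum = 14+26+43+45+64+80+93 = 365.
Difference = 436 − 365 = 71.

71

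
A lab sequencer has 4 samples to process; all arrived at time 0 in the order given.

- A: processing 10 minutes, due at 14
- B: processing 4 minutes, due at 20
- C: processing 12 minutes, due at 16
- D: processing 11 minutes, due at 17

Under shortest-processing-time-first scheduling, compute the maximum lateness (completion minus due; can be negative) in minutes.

SPT (increasing processing time): B A D C.
B: 0→4, due 20, lateness -16
A: 4→14, due 14, lateness 0
D: 14→25, due 17, lateness 8
C: 25→37, due 16, lateness 21
Maximum = 21.

21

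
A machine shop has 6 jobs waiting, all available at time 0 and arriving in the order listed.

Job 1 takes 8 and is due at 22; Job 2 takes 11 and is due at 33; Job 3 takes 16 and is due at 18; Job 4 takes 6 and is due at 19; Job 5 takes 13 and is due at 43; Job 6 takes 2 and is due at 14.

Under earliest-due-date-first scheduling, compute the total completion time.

175

EDD (increasing due date): Job 6 Job 3 Job 4 Job 1 Job 2 Job 5.
Job 6: 0→2
Job 3: 2→18
Job 4: 18→24
Job 1: 24→32
Job 2: 32→43
Job 5: 43→56
Sum = 2+18+24+32+43+56 = 175.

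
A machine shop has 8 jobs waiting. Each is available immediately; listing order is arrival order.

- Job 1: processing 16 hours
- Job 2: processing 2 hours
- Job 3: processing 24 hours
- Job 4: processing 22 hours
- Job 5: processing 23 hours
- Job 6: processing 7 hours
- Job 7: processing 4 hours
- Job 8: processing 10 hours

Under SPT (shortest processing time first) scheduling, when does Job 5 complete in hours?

84

SPT (increasing processing time): Job 2 Job 7 Job 6 Job 8 Job 1 Job 4 Job 5 Job 3.
Job 2: 0→2
Job 7: 2→6
Job 6: 6→13
Job 8: 13→23
Job 1: 23→39
Job 4: 39→61
Job 5: 61→84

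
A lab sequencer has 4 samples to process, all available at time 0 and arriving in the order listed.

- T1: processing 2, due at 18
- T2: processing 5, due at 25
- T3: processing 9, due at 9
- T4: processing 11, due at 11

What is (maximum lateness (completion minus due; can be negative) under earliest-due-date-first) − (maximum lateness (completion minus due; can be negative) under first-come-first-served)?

-7

EDD (increasing due date): T3 T4 T1 T2.
T3: 0→9, due 9, lateness 0
T4: 9→20, due 11, lateness 9
T1: 20→22, due 18, lateness 4
T2: 22→27, due 25, lateness 2
Maximum = 9.
FIFO (arrival order): T1 T2 T3 T4.
T1: 0→2, due 18, lateness -16
T2: 2→7, due 25, lateness -18
T3: 7→16, due 9, lateness 7
T4: 16→27, due 11, lateness 16
Maximum = 16.
Difference = 9 − 16 = -7.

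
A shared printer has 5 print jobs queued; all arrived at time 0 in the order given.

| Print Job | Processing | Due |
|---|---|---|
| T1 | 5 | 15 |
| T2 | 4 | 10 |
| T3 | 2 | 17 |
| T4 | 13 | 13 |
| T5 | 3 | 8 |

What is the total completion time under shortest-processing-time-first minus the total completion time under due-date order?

-25

SPT (increasing processing time): T3 T5 T2 T1 T4.
T3: 0→2
T5: 2→5
T2: 5→9
T1: 9→14
T4: 14→27
Sum = 2+5+9+14+27 = 57.
EDD (increasing due date): T5 T2 T4 T1 T3.
T5: 0→3
T2: 3→7
T4: 7→20
T1: 20→25
T3: 25→27
Sum = 3+7+20+25+27 = 82.
Difference = 57 − 82 = -25.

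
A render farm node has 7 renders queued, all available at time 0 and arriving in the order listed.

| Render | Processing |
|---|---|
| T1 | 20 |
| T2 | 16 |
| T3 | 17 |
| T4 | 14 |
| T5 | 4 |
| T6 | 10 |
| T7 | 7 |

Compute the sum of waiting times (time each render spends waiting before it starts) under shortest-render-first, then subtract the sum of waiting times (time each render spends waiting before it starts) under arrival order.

-138

SPT (increasing processing time): T5 T7 T6 T4 T2 T3 T1.
T5: waits 0, runs 0→4
T7: waits 4, runs 4→11
T6: waits 11, runs 11→21
T4: waits 21, runs 21→35
T2: waits 35, runs 35→51
T3: waits 51, runs 51→68
T1: waits 68, runs 68→88
Sum = 0+4+11+21+35+51+68 = 190.
FIFO (arrival order): T1 T2 T3 T4 T5 T6 T7.
T1: waits 0, runs 0→20
T2: waits 20, runs 20→36
T3: waits 36, runs 36→53
T4: waits 53, runs 53→67
T5: waits 67, runs 67→71
T6: waits 71, runs 71→81
T7: waits 81, runs 81→88
Sum = 0+20+36+53+67+71+81 = 328.
Difference = 190 − 328 = -138.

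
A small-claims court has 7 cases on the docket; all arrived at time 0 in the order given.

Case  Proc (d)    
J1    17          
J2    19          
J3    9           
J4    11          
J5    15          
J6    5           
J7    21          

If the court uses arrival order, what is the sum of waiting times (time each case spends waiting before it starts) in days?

FIFO (arrival order): J1 J2 J3 J4 J5 J6 J7.
J1: waits 0, runs 0→17
J2: waits 17, runs 17→36
J3: waits 36, runs 36→45
J4: waits 45, runs 45→56
J5: waits 56, runs 56→71
J6: waits 71, runs 71→76
J7: waits 76, runs 76→97
Sum = 0+17+36+45+56+71+76 = 301.

301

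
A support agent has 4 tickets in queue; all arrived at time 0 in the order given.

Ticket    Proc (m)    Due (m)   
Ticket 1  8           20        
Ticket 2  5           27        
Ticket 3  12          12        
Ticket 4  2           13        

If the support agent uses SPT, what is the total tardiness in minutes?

SPT (increasing processing time): Ticket 4 Ticket 2 Ticket 1 Ticket 3.
Ticket 4: 0→2, due 13, tardiness 0
Ticket 2: 2→7, due 27, tardiness 0
Ticket 1: 7→15, due 20, tardiness 0
Ticket 3: 15→27, due 12, tardiness 15
Sum = 0+0+0+15 = 15.

15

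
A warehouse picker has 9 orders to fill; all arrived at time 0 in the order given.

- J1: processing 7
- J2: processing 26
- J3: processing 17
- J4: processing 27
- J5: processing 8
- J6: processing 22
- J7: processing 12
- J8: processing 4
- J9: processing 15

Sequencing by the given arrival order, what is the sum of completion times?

FIFO (arrival order): J1 J2 J3 J4 J5 J6 J7 J8 J9.
J1: 0→7
J2: 7→33
J3: 33→50
J4: 50→77
J5: 77→85
J6: 85→107
J7: 107→119
J8: 119→123
J9: 123→138
Sum = 7+33+50+77+85+107+119+123+138 = 739.

739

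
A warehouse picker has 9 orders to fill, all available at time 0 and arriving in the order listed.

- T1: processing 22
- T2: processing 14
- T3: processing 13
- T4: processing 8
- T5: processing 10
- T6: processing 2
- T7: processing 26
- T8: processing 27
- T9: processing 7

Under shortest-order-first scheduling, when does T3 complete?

SPT (increasing processing time): T6 T9 T4 T5 T3 T2 T1 T7 T8.
T6: 0→2
T9: 2→9
T4: 9→17
T5: 17→27
T3: 27→40

40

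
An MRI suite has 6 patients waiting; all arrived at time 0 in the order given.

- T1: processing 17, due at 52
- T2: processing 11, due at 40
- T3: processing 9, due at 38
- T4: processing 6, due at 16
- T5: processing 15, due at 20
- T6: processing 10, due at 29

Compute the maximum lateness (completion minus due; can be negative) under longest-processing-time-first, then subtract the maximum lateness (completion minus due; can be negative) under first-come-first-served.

13

LPT (decreasing processing time): T1 T5 T2 T6 T3 T4.
T1: 0→17, due 52, lateness -35
T5: 17→32, due 20, lateness 12
T2: 32→43, due 40, lateness 3
T6: 43→53, due 29, lateness 24
T3: 53→62, due 38, lateness 24
T4: 62→68, due 16, lateness 52
Maximum = 52.
FIFO (arrival order): T1 T2 T3 T4 T5 T6.
T1: 0→17, due 52, lateness -35
T2: 17→28, due 40, lateness -12
T3: 28→37, due 38, lateness -1
T4: 37→43, due 16, lateness 27
T5: 43→58, due 20, lateness 38
T6: 58→68, due 29, lateness 39
Maximum = 39.
Difference = 52 − 39 = 13.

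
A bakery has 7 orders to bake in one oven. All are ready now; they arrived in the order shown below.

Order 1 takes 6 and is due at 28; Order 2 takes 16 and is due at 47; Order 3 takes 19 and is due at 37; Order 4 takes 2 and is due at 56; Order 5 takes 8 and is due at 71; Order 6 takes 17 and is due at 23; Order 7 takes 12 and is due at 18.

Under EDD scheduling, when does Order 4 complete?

EDD (increasing due date): Order 7 Order 6 Order 1 Order 3 Order 2 Order 4 Order 5.
Order 7: 0→12
Order 6: 12→29
Order 1: 29→35
Order 3: 35→54
Order 2: 54→70
Order 4: 70→72

72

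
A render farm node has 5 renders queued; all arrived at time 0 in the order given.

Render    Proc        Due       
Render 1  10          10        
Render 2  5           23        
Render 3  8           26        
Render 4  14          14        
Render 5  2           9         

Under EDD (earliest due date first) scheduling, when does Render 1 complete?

12

EDD (increasing due date): Render 5 Render 1 Render 4 Render 2 Render 3.
Render 5: 0→2
Render 1: 2→12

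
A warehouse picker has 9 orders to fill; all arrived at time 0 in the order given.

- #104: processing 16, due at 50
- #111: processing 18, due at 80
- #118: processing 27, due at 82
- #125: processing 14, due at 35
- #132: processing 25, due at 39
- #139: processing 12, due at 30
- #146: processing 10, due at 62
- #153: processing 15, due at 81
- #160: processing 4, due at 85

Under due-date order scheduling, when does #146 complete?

EDD (increasing due date): #139 #125 #132 #104 #146 #111 #153 #118 #160.
#139: 0→12
#125: 12→26
#132: 26→51
#104: 51→67
#146: 67→77

77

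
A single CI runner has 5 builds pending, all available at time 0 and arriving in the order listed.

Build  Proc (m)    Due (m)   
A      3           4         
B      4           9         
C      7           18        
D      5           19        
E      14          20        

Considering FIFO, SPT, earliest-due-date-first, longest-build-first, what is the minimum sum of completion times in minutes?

FIFO (arrival order): A B C D E.
A: 0→3
B: 3→7
C: 7→14
D: 14→19
E: 19→33
Sum = 3+7+14+19+33 = 76.
SPT (increasing processing time): A B D C E.
A: 0→3
B: 3→7
D: 7→12
C: 12→19
E: 19→33
Sum = 3+7+12+19+33 = 74.
EDD (increasing due date): A B C D E.
A: 0→3
B: 3→7
C: 7→14
D: 14→19
E: 19→33
Sum = 3+7+14+19+33 = 76.
LPT (decreasing processing time): E C D B A.
E: 0→14
C: 14→21
D: 21→26
B: 26→30
A: 30→33
Sum = 14+21+26+30+33 = 124.
FIFO 76, SPT 74, EDD 76, LPT 124 → minimum 74.

74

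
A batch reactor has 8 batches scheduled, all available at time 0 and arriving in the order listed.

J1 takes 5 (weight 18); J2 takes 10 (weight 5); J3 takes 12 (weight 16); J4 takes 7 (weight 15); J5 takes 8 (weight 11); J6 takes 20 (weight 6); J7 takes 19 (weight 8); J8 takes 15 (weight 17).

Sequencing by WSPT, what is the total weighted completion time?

WSPT (decreasing weight/processing-time ratio): J1 J4 J5 J3 J8 J2 J7 J6.
J1: finishes 5, weight 18, w·C = 90
J4: finishes 12, weight 15, w·C = 180
J5: finishes 20, weight 11, w·C = 220
J3: finishes 32, weight 16, w·C = 512
J8: finishes 47, weight 17, w·C = 799
J2: finishes 57, weight 5, w·C = 285
J7: finishes 76, weight 8, w·C = 608
J6: finishes 96, weight 6, w·C = 576
Sum = 90+180+220+512+799+285+608+576 = 3270.

3270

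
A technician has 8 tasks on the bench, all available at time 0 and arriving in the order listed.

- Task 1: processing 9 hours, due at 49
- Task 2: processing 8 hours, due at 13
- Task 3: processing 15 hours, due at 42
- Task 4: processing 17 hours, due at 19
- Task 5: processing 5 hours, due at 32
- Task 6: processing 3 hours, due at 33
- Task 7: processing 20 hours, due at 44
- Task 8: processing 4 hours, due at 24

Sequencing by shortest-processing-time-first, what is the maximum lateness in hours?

SPT (increasing processing time): Task 6 Task 8 Task 5 Task 2 Task 1 Task 3 Task 4 Task 7.
Task 6: 0→3, due 33, lateness -30
Task 8: 3→7, due 24, lateness -17
Task 5: 7→12, due 32, lateness -20
Task 2: 12→20, due 13, lateness 7
Task 1: 20→29, due 49, lateness -20
Task 3: 29→44, due 42, lateness 2
Task 4: 44→61, due 19, lateness 42
Task 7: 61→81, due 44, lateness 37
Maximum = 42.

42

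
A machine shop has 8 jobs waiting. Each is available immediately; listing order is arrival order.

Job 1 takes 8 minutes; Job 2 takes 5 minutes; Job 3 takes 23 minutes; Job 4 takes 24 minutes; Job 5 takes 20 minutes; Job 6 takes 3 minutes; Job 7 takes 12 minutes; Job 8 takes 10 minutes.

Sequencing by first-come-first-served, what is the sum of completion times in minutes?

FIFO (arrival order): Job 1 Job 2 Job 3 Job 4 Job 5 Job 6 Job 7 Job 8.
Job 1: 0→8
Job 2: 8→13
Job 3: 13→36
Job 4: 36→60
Job 5: 60→80
Job 6: 80→83
Job 7: 83→95
Job 8: 95→105
Sum = 8+13+36+60+80+83+95+105 = 480.

480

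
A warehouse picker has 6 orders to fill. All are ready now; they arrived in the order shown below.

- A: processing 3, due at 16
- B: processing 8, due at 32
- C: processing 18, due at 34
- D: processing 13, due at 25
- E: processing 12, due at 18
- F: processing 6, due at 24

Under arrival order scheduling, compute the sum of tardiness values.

89

FIFO (arrival order): A B C D E F.
A: 0→3, due 16, tardiness 0
B: 3→11, due 32, tardiness 0
C: 11→29, due 34, tardiness 0
D: 29→42, due 25, tardiness 17
E: 42→54, due 18, tardiness 36
F: 54→60, due 24, tardiness 36
Sum = 0+0+0+17+36+36 = 89.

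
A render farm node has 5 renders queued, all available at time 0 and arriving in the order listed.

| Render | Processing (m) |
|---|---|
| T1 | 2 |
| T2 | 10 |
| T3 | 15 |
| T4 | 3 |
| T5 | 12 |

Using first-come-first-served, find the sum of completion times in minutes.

113

FIFO (arrival order): T1 T2 T3 T4 T5.
T1: 0→2
T2: 2→12
T3: 12→27
T4: 27→30
T5: 30→42
Sum = 2+12+27+30+42 = 113.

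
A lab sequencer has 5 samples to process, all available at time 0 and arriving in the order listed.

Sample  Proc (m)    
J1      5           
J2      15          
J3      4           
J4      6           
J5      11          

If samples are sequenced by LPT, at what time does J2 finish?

LPT (decreasing processing time): J2 J5 J4 J1 J3.
J2: 0→15

15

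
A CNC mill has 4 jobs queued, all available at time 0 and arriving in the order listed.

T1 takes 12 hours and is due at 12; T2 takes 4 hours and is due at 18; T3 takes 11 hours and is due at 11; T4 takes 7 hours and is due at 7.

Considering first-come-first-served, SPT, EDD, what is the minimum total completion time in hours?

FIFO (arrival order): T1 T2 T3 T4.
T1: 0→12
T2: 12→16
T3: 16→27
T4: 27→34
Sum = 12+16+27+34 = 89.
SPT (increasing processing time): T2 T4 T3 T1.
T2: 0→4
T4: 4→11
T3: 11→22
T1: 22→34
Sum = 4+11+22+34 = 71.
EDD (increasing due date): T4 T3 T1 T2.
T4: 0→7
T3: 7→18
T1: 18→30
T2: 30→34
Sum = 7+18+30+34 = 89.
FIFO 89, SPT 71, EDD 89 → minimum 71.

71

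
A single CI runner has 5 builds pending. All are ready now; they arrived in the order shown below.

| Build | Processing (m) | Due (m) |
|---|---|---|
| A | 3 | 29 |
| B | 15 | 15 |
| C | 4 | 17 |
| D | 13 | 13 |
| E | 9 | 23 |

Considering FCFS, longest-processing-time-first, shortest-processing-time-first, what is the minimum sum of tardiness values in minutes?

FIFO (arrival order): A B C D E.
A: 0→3, due 29, tardiness 0
B: 3→18, due 15, tardiness 3
C: 18→22, due 17, tardiness 5
D: 22→35, due 13, tardiness 22
E: 35→44, due 23, tardiness 21
Sum = 0+3+5+22+21 = 51.
LPT (decreasing processing time): B D E C A.
B: 0→15, due 15, tardiness 0
D: 15→28, due 13, tardiness 15
E: 28→37, due 23, tardiness 14
C: 37→41, due 17, tardiness 24
A: 41→44, due 29, tardiness 15
Sum = 0+15+14+24+15 = 68.
SPT (increasing processing time): A C E D B.
A: 0→3, due 29, tardiness 0
C: 3→7, due 17, tardiness 0
E: 7→16, due 23, tardiness 0
D: 16→29, due 13, tardiness 16
B: 29→44, due 15, tardiness 29
Sum = 0+0+0+16+29 = 45.
FIFO 51, LPT 68, SPT 45 → minimum 45.

45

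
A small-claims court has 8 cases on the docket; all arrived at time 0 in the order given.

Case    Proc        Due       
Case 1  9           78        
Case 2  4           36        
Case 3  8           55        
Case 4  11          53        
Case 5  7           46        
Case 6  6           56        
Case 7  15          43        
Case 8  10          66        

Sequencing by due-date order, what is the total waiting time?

EDD (increasing due date): Case 2 Case 7 Case 5 Case 4 Case 3 Case 6 Case 8 Case 1.
Case 2: waits 0, runs 0→4
Case 7: waits 4, runs 4→19
Case 5: waits 19, runs 19→26
Case 4: waits 26, runs 26→37
Case 3: waits 37, runs 37→45
Case 6: waits 45, runs 45→51
Case 8: waits 51, runs 51→61
Case 1: waits 61, runs 61→70
Sum = 0+4+19+26+37+45+51+61 = 243.

243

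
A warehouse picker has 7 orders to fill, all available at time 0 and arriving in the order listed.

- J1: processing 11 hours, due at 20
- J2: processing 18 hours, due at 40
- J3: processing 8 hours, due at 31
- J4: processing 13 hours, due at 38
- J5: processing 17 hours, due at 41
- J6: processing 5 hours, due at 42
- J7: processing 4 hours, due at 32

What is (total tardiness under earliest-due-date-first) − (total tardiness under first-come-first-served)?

-40

EDD (increasing due date): J1 J3 J7 J4 J2 J5 J6.
J1: 0→11, due 20, tardiness 0
J3: 11→19, due 31, tardiness 0
J7: 19→23, due 32, tardiness 0
J4: 23→36, due 38, tardiness 0
J2: 36→54, due 40, tardiness 14
J5: 54→71, due 41, tardiness 30
J6: 71→76, due 42, tardiness 34
Sum = 0+0+0+0+14+30+34 = 78.
FIFO (arrival order): J1 J2 J3 J4 J5 J6 J7.
J1: 0→11, due 20, tardiness 0
J2: 11→29, due 40, tardiness 0
J3: 29→37, due 31, tardiness 6
J4: 37→50, due 38, tardiness 12
J5: 50→67, due 41, tardiness 26
J6: 67→72, due 42, tardiness 30
J7: 72→76, due 32, tardiness 44
Sum = 0+0+6+12+26+30+44 = 118.
Difference = 78 − 118 = -40.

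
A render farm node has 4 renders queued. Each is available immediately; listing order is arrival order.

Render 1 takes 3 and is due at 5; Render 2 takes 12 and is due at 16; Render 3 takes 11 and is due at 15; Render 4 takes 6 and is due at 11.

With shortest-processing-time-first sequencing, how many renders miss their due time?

SPT (increasing processing time): Render 1 Render 4 Render 3 Render 2.
Render 1: 0→3, due 5, tardiness 0
Render 4: 3→9, due 11, tardiness 0
Render 3: 9→20, due 15, tardiness 5
Render 2: 20→32, due 16, tardiness 16
Late renders: 2.

2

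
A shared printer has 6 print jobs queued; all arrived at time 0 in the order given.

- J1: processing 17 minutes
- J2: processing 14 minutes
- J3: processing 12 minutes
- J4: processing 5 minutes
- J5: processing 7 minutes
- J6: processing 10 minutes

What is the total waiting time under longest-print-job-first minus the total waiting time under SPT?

LPT (decreasing processing time): J1 J2 J3 J6 J5 J4.
J1: waits 0, runs 0→17
J2: waits 17, runs 17→31
J3: waits 31, runs 31→43
J6: waits 43, runs 43→53
J5: waits 53, runs 53→60
J4: waits 60, runs 60→65
Sum = 0+17+31+43+53+60 = 204.
SPT (increasing processing time): J4 J5 J6 J3 J2 J1.
J4: waits 0, runs 0→5
J5: waits 5, runs 5→12
J6: waits 12, runs 12→22
J3: waits 22, runs 22→34
J2: waits 34, runs 34→48
J1: waits 48, runs 48→65
Sum = 0+5+12+22+34+48 = 121.
Difference = 204 − 121 = 83.

83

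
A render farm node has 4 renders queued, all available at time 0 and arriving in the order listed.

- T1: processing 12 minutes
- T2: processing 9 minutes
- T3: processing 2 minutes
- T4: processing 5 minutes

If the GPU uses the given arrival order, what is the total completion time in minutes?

84

FIFO (arrival order): T1 T2 T3 T4.
T1: 0→12
T2: 12→21
T3: 21→23
T4: 23→28
Sum = 12+21+23+28 = 84.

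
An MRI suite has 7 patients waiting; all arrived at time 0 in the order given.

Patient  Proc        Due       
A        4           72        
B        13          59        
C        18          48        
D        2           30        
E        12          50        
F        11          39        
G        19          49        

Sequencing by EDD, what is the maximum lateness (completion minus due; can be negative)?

16

EDD (increasing due date): D F C G E B A.
D: 0→2, due 30, lateness -28
F: 2→13, due 39, lateness -26
C: 13→31, due 48, lateness -17
G: 31→50, due 49, lateness 1
E: 50→62, due 50, lateness 12
B: 62→75, due 59, lateness 16
A: 75→79, due 72, lateness 7
Maximum = 16.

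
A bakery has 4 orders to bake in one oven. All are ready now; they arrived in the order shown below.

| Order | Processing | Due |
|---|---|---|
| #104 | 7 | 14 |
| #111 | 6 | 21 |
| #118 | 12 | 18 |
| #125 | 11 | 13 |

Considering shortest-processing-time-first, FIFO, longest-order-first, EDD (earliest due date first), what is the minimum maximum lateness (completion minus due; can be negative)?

15

SPT (increasing processing time): #111 #104 #125 #118.
#111: 0→6, due 21, lateness -15
#104: 6→13, due 14, lateness -1
#125: 13→24, due 13, lateness 11
#118: 24→36, due 18, lateness 18
Maximum = 18.
FIFO (arrival order): #104 #111 #118 #125.
#104: 0→7, due 14, lateness -7
#111: 7→13, due 21, lateness -8
#118: 13→25, due 18, lateness 7
#125: 25→36, due 13, lateness 23
Maximum = 23.
LPT (decreasing processing time): #118 #125 #104 #111.
#118: 0→12, due 18, lateness -6
#125: 12→23, due 13, lateness 10
#104: 23→30, due 14, lateness 16
#111: 30→36, due 21, lateness 15
Maximum = 16.
EDD (increasing due date): #125 #104 #118 #111.
#125: 0→11, due 13, lateness -2
#104: 11→18, due 14, lateness 4
#118: 18→30, due 18, lateness 12
#111: 30→36, due 21, lateness 15
Maximum = 15.
SPT 18, FIFO 23, LPT 16, EDD 15 → minimum 15.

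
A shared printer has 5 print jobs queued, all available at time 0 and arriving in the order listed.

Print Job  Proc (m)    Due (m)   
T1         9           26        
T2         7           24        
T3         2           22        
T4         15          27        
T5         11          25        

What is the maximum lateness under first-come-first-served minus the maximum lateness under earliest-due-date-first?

FIFO (arrival order): T1 T2 T3 T4 T5.
T1: 0→9, due 26, lateness -17
T2: 9→16, due 24, lateness -8
T3: 16→18, due 22, lateness -4
T4: 18→33, due 27, lateness 6
T5: 33→44, due 25, lateness 19
Maximum = 19.
EDD (increasing due date): T3 T2 T5 T1 T4.
T3: 0→2, due 22, lateness -20
T2: 2→9, due 24, lateness -15
T5: 9→20, due 25, lateness -5
T1: 20→29, due 26, lateness 3
T4: 29→44, due 27, lateness 17
Maximum = 17.
Difference = 19 − 17 = 2.

2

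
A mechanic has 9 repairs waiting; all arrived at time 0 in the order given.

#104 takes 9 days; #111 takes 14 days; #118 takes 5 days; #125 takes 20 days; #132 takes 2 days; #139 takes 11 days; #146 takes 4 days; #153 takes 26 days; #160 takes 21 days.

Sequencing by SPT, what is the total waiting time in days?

266

SPT (increasing processing time): #132 #146 #118 #104 #139 #111 #125 #160 #153.
#132: waits 0, runs 0→2
#146: waits 2, runs 2→6
#118: waits 6, runs 6→11
#104: waits 11, runs 11→20
#139: waits 20, runs 20→31
#111: waits 31, runs 31→45
#125: waits 45, runs 45→65
#160: waits 65, runs 65→86
#153: waits 86, runs 86→112
Sum = 0+2+6+11+20+31+45+65+86 = 266.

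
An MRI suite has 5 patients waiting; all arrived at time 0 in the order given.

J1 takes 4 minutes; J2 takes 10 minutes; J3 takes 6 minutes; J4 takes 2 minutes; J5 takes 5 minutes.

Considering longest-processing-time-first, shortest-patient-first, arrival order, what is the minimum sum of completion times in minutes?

63

LPT (decreasing processing time): J2 J3 J5 J1 J4.
J2: 0→10
J3: 10→16
J5: 16→21
J1: 21→25
J4: 25→27
Sum = 10+16+21+25+27 = 99.
SPT (increasing processing time): J4 J1 J5 J3 J2.
J4: 0→2
J1: 2→6
J5: 6→11
J3: 11→17
J2: 17→27
Sum = 2+6+11+17+27 = 63.
FIFO (arrival order): J1 J2 J3 J4 J5.
J1: 0→4
J2: 4→14
J3: 14→20
J4: 20→22
J5: 22→27
Sum = 4+14+20+22+27 = 87.
LPT 99, SPT 63, FIFO 87 → minimum 63.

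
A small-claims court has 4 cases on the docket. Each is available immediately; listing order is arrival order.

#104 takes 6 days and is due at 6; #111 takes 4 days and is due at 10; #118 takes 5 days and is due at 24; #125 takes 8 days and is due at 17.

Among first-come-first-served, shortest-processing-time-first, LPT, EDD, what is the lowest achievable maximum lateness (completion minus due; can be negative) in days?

FIFO (arrival order): #104 #111 #118 #125.
#104: 0→6, due 6, lateness 0
#111: 6→10, due 10, lateness 0
#118: 10→15, due 24, lateness -9
#125: 15→23, due 17, lateness 6
Maximum = 6.
SPT (increasing processing time): #111 #118 #104 #125.
#111: 0→4, due 10, lateness -6
#118: 4→9, due 24, lateness -15
#104: 9→15, due 6, lateness 9
#125: 15→23, due 17, lateness 6
Maximum = 9.
LPT (decreasing processing time): #125 #104 #118 #111.
#125: 0→8, due 17, lateness -9
#104: 8→14, due 6, lateness 8
#118: 14→19, due 24, lateness -5
#111: 19→23, due 10, lateness 13
Maximum = 13.
EDD (increasing due date): #104 #111 #125 #118.
#104: 0→6, due 6, lateness 0
#111: 6→10, due 10, lateness 0
#125: 10→18, due 17, lateness 1
#118: 18→23, due 24, lateness -1
Maximum = 1.
FIFO 6, SPT 9, LPT 13, EDD 1 → minimum 1.

1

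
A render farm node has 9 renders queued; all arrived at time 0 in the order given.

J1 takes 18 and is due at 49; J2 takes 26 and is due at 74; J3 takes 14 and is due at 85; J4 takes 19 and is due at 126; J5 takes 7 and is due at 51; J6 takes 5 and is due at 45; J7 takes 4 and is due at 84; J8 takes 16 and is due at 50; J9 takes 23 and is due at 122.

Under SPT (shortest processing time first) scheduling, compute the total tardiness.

73

SPT (increasing processing time): J7 J6 J5 J3 J8 J1 J4 J9 J2.
J7: 0→4, due 84, tardiness 0
J6: 4→9, due 45, tardiness 0
J5: 9→16, due 51, tardiness 0
J3: 16→30, due 85, tardiness 0
J8: 30→46, due 50, tardiness 0
J1: 46→64, due 49, tardiness 15
J4: 64→83, due 126, tardiness 0
J9: 83→106, due 122, tardiness 0
J2: 106→132, due 74, tardiness 58
Sum = 0+0+0+0+0+15+0+0+58 = 73.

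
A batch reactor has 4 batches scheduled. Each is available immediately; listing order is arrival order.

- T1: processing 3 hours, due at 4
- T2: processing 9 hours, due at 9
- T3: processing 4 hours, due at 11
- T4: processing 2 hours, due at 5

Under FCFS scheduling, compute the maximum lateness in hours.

13

FIFO (arrival order): T1 T2 T3 T4.
T1: 0→3, due 4, lateness -1
T2: 3→12, due 9, lateness 3
T3: 12→16, due 11, lateness 5
T4: 16→18, due 5, lateness 13
Maximum = 13.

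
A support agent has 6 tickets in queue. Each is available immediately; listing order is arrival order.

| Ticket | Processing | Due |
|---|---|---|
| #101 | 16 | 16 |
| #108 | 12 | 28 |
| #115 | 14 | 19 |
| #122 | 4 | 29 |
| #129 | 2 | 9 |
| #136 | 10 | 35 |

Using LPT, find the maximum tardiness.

LPT (decreasing processing time): #101 #115 #108 #136 #122 #129.
#101: 0→16, due 16, tardiness 0
#115: 16→30, due 19, tardiness 11
#108: 30→42, due 28, tardiness 14
#136: 42→52, due 35, tardiness 17
#122: 52→56, due 29, tardiness 27
#129: 56→58, due 9, tardiness 49
Maximum = 49.

49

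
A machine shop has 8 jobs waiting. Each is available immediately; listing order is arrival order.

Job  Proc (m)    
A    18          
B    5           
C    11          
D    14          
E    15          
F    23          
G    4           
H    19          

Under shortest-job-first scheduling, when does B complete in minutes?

SPT (increasing processing time): G B C D E A H F.
G: 0→4
B: 4→9

9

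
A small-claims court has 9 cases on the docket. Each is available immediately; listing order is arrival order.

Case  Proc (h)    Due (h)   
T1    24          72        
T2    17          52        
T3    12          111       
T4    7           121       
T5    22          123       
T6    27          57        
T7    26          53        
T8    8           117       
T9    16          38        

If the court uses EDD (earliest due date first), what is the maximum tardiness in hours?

38

EDD (increasing due date): T9 T2 T7 T6 T1 T3 T8 T4 T5.
T9: 0→16, due 38, tardiness 0
T2: 16→33, due 52, tardiness 0
T7: 33→59, due 53, tardiness 6
T6: 59→86, due 57, tardiness 29
T1: 86→110, due 72, tardiness 38
T3: 110→122, due 111, tardiness 11
T8: 122→130, due 117, tardiness 13
T4: 130→137, due 121, tardiness 16
T5: 137→159, due 123, tardiness 36
Maximum = 38.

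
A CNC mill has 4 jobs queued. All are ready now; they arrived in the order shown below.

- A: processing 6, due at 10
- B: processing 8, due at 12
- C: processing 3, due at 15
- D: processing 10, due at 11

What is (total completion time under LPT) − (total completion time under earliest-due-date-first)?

LPT (decreasing processing time): D B A C.
D: 0→10
B: 10→18
A: 18→24
C: 24→27
Sum = 10+18+24+27 = 79.
EDD (increasing due date): A D B C.
A: 0→6
D: 6→16
B: 16→24
C: 24→27
Sum = 6+16+24+27 = 73.
Difference = 79 − 73 = 6.

6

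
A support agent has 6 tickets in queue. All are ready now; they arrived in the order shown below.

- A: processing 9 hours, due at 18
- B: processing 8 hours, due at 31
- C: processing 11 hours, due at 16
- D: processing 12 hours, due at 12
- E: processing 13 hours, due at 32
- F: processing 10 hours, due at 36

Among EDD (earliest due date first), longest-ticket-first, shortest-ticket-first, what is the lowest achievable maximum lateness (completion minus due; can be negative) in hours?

27

EDD (increasing due date): D C A B E F.
D: 0→12, due 12, lateness 0
C: 12→23, due 16, lateness 7
A: 23→32, due 18, lateness 14
B: 32→40, due 31, lateness 9
E: 40→53, due 32, lateness 21
F: 53→63, due 36, lateness 27
Maximum = 27.
LPT (decreasing processing time): E D C F A B.
E: 0→13, due 32, lateness -19
D: 13→25, due 12, lateness 13
C: 25→36, due 16, lateness 20
F: 36→46, due 36, lateness 10
A: 46→55, due 18, lateness 37
B: 55→63, due 31, lateness 32
Maximum = 37.
SPT (increasing processing time): B A F C D E.
B: 0→8, due 31, lateness -23
A: 8→17, due 18, lateness -1
F: 17→27, due 36, lateness -9
C: 27→38, due 16, lateness 22
D: 38→50, due 12, lateness 38
E: 50→63, due 32, lateness 31
Maximum = 38.
EDD 27, LPT 37, SPT 38 → minimum 27.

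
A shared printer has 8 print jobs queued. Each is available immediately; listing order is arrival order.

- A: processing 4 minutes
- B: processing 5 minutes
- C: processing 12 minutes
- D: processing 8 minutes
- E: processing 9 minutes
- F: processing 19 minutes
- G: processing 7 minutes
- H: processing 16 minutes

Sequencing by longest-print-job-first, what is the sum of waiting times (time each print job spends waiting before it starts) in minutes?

368

LPT (decreasing processing time): F H C E D G B A.
F: waits 0, runs 0→19
H: waits 19, runs 19→35
C: waits 35, runs 35→47
E: waits 47, runs 47→56
D: waits 56, runs 56→64
G: waits 64, runs 64→71
B: waits 71, runs 71→76
A: waits 76, runs 76→80
Sum = 0+19+35+47+56+64+71+76 = 368.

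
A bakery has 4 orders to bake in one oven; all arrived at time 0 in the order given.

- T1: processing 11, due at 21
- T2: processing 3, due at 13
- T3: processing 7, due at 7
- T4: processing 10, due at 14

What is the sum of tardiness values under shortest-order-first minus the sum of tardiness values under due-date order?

SPT (increasing processing time): T2 T3 T4 T1.
T2: 0→3, due 13, tardiness 0
T3: 3→10, due 7, tardiness 3
T4: 10→20, due 14, tardiness 6
T1: 20→31, due 21, tardiness 10
Sum = 0+3+6+10 = 19.
EDD (increasing due date): T3 T2 T4 T1.
T3: 0→7, due 7, tardiness 0
T2: 7→10, due 13, tardiness 0
T4: 10→20, due 14, tardiness 6
T1: 20→31, due 21, tardiness 10
Sum = 0+0+6+10 = 16.
Difference = 19 − 16 = 3.

3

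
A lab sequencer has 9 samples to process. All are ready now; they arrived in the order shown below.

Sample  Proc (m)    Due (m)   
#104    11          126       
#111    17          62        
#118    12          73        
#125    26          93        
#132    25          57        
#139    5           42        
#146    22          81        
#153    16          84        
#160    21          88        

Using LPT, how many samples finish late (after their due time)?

6

LPT (decreasing processing time): #125 #132 #146 #160 #111 #153 #118 #104 #139.
#125: 0→26, due 93, tardiness 0
#132: 26→51, due 57, tardiness 0
#146: 51→73, due 81, tardiness 0
#160: 73→94, due 88, tardiness 6
#111: 94→111, due 62, tardiness 49
#153: 111→127, due 84, tardiness 43
#118: 127→139, due 73, tardiness 66
#104: 139→150, due 126, tardiness 24
#139: 150→155, due 42, tardiness 113
Late samples: 6.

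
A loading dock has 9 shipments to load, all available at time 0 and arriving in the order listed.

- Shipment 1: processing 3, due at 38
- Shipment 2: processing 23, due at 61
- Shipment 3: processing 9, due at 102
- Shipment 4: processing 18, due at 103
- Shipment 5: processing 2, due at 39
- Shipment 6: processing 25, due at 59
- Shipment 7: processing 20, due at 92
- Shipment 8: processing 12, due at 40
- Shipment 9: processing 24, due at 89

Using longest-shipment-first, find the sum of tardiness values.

322

LPT (decreasing processing time): Shipment 6 Shipment 9 Shipment 2 Shipment 7 Shipment 4 Shipment 8 Shipment 3 Shipment 1 Shipment 5.
Shipment 6: 0→25, due 59, tardiness 0
Shipment 9: 25→49, due 89, tardiness 0
Shipment 2: 49→72, due 61, tardiness 11
Shipment 7: 72→92, due 92, tardiness 0
Shipment 4: 92→110, due 103, tardiness 7
Shipment 8: 110→122, due 40, tardiness 82
Shipment 3: 122→131, due 102, tardiness 29
Shipment 1: 131→134, due 38, tardiness 96
Shipment 5: 134→136, due 39, tardiness 97
Sum = 0+0+11+0+7+82+29+96+97 = 322.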